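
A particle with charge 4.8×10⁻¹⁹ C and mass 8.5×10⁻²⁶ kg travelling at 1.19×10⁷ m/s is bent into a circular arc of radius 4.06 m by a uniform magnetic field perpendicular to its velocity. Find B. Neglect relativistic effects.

B ≈ 0.519 T

From |q|vB = mv²/r, B = mv/(|q|r).
B = (8.5×10⁻²⁶)(1.19×10⁷)/((4.8×10⁻¹⁹)(4.06)) ≈ 0.519 T.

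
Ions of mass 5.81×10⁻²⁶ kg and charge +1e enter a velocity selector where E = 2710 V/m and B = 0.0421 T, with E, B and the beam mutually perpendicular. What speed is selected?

For undeflected motion the electric and magnetic forces balance: qE = qvB.
v = E/B = 2710/0.0421 = 6.44×10⁴ m/s.

v = 6.44×10⁴ m/s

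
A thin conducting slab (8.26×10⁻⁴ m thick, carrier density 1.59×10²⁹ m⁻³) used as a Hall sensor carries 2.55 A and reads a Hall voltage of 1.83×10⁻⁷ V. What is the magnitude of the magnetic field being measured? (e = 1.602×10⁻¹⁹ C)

From V_H = IB/(n e t), B = V_H n e t / I.
B = (1.83×10⁻⁷)(1.59×10²⁹)(1.602×10⁻¹⁹)(8.26×10⁻⁴)/2.55 ≈ 1.51 T.

B ≈ 1.51 T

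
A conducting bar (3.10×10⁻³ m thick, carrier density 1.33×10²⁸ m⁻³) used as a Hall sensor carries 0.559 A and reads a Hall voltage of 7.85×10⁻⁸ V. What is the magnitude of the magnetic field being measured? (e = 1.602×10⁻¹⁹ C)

B ≈ 0.928 T

From V_H = IB/(n e t), B = V_H n e t / I.
B = (7.85×10⁻⁸)(1.33×10²⁸)(1.602×10⁻¹⁹)(3.10×10⁻³)/0.559 ≈ 0.928 T.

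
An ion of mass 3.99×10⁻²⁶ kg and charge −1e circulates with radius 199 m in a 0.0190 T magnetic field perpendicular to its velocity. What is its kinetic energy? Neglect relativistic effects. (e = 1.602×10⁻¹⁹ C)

v = |q|Br/m, then KE = ½mv² = (qBr)²/(2m).
v = (1.602×10⁻¹⁹)(0.0190)(199)/3.99×10⁻²⁶ ≈ 1.518×10⁷ m/s.
KE = ½(3.99×10⁻²⁶)(1.518×10⁷)² ≈ 4.60×10⁻¹² J.

KE ≈ 4.60×10⁻¹² J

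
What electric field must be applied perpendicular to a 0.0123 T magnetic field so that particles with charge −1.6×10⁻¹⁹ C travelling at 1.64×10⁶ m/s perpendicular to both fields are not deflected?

E = 2.02×10⁴ V/m

For straight-line motion qE = qvB, so E = vB.
E = 1.64×10⁶ × 0.0123 = 2.02×10⁴ V/m.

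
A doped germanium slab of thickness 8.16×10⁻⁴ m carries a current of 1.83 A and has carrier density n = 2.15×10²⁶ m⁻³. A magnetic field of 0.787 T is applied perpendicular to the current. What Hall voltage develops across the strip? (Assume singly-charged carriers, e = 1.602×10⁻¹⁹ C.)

V_H ≈ 5.12×10⁻⁵ V

V_H = IB/(n e t).
V_H = (1.83)(0.787)/((2.15×10²⁶)(1.602×10⁻¹⁹)(8.16×10⁻⁴)) ≈ 5.12×10⁻⁵ V.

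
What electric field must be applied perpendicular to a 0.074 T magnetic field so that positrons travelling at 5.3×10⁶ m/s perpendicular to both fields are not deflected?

For straight-line motion qE = qvB, so E = vB.
E = 5.3×10⁶ × 0.074 = 3.9×10⁵ V/m.

E = 3.9×10⁵ V/m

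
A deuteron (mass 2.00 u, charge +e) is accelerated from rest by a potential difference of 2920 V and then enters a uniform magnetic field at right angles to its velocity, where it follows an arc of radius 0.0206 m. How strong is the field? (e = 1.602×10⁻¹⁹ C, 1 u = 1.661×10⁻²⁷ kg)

v = √(2|q|V/m) = √(2·1.602×10⁻¹⁹·2920/3.322×10⁻²⁷) ≈ 5.307×10⁵ m/s.
B = mv/(|q|r) = (3.322×10⁻²⁷)(5.307×10⁵)/((1.602×10⁻¹⁹)(0.0206)) ≈ 0.534 T.

B ≈ 0.534 T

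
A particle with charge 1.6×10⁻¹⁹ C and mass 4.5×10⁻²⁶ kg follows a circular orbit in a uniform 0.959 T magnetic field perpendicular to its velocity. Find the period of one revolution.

The cyclotron period depends only on m, q, B: T = 2πm/(|q|B).
T = 2π(4.5×10⁻²⁶)/((1.6×10⁻¹⁹)(0.959)) ≈ 1.84×10⁻⁶ s.

T ≈ 1.84×10⁻⁶ s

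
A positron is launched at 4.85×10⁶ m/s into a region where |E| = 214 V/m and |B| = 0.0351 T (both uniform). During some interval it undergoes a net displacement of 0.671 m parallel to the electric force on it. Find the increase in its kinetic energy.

The magnetic force is always ⟂ v and does no work; only the electric force changes KE.
ΔKE = F_E · d = |q|E d = (1.602×10⁻¹⁹)(214)(0.671) ≈ 2.30×10⁻¹⁷ J.

ΔKE ≈ 2.30×10⁻¹⁷ J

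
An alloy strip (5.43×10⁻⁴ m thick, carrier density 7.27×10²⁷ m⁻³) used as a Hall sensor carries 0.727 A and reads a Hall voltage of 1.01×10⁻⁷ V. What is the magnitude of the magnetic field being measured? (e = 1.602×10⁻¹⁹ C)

From V_H = IB/(n e t), B = V_H n e t / I.
B = (1.01×10⁻⁷)(7.27×10²⁷)(1.602×10⁻¹⁹)(5.43×10⁻⁴)/0.727 ≈ 0.0879 T.

B ≈ 0.0879 T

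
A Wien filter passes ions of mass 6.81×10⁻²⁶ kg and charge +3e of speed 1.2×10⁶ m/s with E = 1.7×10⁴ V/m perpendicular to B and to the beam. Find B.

Balance of forces in the selector: qE = qvB ⇒ B = E/v.
B = 1.7×10⁴/1.2×10⁶ = 0.014 T.

B = 0.014 T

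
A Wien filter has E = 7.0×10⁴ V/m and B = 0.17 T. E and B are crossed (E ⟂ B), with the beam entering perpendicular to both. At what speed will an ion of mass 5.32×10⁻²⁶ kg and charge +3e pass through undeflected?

v = 4.1×10⁵ m/s

Zero net Lorentz force requires |qE| = |q v×B|, i.e. E = vB.
v = E/B = 7.0×10⁴/0.17 = 4.1×10⁵ m/s.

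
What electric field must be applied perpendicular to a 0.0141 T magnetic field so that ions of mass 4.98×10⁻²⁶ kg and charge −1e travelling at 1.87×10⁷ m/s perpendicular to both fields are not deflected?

E = 2.64×10⁵ V/m

For straight-line motion qE = qvB, so E = vB.
E = 1.87×10⁷ × 0.0141 = 2.64×10⁵ V/m.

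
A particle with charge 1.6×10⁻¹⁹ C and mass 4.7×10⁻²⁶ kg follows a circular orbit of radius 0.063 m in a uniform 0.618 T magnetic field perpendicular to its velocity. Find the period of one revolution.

The cyclotron period depends only on m, q, B: T = 2πm/(|q|B).
T = 2π(4.7×10⁻²⁶)/((1.6×10⁻¹⁹)(0.618)) ≈ 2.99×10⁻⁶ s.

T ≈ 2.99×10⁻⁶ s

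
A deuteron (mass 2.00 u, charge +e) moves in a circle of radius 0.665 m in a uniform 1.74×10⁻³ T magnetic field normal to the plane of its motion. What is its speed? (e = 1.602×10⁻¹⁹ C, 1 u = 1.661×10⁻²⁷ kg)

v ≈ 5.58×10⁴ m/s

From |q|vB = mv²/r, v = |q|Br/m.
v = (1.602×10⁻¹⁹)(1.74×10⁻³)(0.665)/3.322×10⁻²⁷ ≈ 5.58×10⁴ m/s.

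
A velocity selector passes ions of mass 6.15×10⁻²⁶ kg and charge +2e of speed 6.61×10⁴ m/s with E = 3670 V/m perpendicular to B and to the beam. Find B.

B = 0.0555 T

Balance of forces in the selector: qE = qvB ⇒ B = E/v.
B = 3670/6.61×10⁴ = 0.0555 T.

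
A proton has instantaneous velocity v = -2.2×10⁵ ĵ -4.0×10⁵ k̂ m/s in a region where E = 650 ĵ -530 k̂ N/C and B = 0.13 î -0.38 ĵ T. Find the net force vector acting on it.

F ≈ (-2.44×10⁻¹⁴, -8.23×10⁻¹⁵, 4.50×10⁻¹⁵) N

v×B = (-1.52×10⁵, -5.20×10⁴, 2.86×10⁴) N/C.
E + v×B = (-1.52×10⁵, -5.14×10⁴, 2.81×10⁴) N/C.
F = q(E + v×B) = (1.602×10⁻¹⁹ C)·(-1.52×10⁵, -5.14×10⁴, 2.81×10⁴) = (-2.44×10⁻¹⁴, -8.23×10⁻¹⁵, 4.50×10⁻¹⁵) N.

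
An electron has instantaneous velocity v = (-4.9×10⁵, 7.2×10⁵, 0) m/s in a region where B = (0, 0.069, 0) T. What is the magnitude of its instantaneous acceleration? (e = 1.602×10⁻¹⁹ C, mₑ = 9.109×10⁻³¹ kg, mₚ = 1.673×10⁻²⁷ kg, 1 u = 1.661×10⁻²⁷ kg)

|a| ≈ 5.95×10¹⁵ m/s²

v×B = (0, 0, -3.38×10⁴) N/C.
F = q v×B = (−1.602×10⁻¹⁹ C)·(0, 0, -3.38×10⁴) = (0, 0, 5.42×10⁻¹⁵) N.
|a| = |F|/m = 5.416×10⁻¹⁵/9.109×10⁻³¹ ≈ 5.95×10¹⁵ m/s².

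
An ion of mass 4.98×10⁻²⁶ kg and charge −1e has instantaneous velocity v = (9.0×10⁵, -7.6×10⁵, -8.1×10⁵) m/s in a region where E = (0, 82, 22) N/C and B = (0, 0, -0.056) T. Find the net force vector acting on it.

v×B = (4.26×10⁴, 5.04×10⁴, 0) N/C.
E + v×B = (4.26×10⁴, 5.05×10⁴, 22.0) N/C.
F = q(E + v×B) = (−1.602×10⁻¹⁹ C)·(4.26×10⁴, 5.05×10⁴, 22.0) = (-6.82×10⁻¹⁵, -8.09×10⁻¹⁵, -3.52×10⁻¹⁸) N.

F ≈ (-6.82×10⁻¹⁵, -8.09×10⁻¹⁵, -3.52×10⁻¹⁸) N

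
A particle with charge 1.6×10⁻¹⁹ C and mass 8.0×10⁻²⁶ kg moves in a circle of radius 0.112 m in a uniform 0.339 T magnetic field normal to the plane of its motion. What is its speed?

v ≈ 7.59×10⁴ m/s

From |q|vB = mv²/r, v = |q|Br/m.
v = (1.6×10⁻¹⁹)(0.339)(0.112)/8.0×10⁻²⁶ ≈ 7.59×10⁴ m/s.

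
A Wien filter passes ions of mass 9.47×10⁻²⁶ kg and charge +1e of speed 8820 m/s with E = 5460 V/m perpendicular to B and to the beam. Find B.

Balance of forces in the selector: qE = qvB ⇒ B = E/v.
B = 5460/8820 = 0.619 T.

B = 0.619 T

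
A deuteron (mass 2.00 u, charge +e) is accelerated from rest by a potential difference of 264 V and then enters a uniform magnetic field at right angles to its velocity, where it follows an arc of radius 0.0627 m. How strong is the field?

v = √(2|q|V/m) = √(2·1.602×10⁻¹⁹·264/3.322×10⁻²⁷) ≈ 1.596×10⁵ m/s.
B = mv/(|q|r) = (3.322×10⁻²⁷)(1.596×10⁵)/((1.602×10⁻¹⁹)(0.0627)) ≈ 0.0528 T.

B ≈ 0.0528 T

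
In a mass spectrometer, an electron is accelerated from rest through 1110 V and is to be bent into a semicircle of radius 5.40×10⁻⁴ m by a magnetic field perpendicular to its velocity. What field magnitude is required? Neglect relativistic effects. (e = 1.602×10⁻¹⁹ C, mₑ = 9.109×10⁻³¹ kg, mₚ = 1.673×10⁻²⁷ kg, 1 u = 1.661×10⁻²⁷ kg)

v = √(2|q|V/m) = √(2·1.602×10⁻¹⁹·1110/9.109×10⁻³¹) ≈ 1.976×10⁷ m/s.
B = mv/(|q|r) = (9.109×10⁻³¹)(1.976×10⁷)/((1.602×10⁻¹⁹)(5.40×10⁻⁴)) ≈ 0.208 T.

B ≈ 0.208 T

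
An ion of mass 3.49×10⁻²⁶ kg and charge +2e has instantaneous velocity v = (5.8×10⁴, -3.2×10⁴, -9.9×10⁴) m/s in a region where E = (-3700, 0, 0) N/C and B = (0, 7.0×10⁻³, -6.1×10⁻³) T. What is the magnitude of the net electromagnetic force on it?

v×B = (888, 354, 406) N/C.
E + v×B = (-2810, 354, 406) N/C.
F = q(E + v×B) = (3.204×10⁻¹⁹ C)·(-2810, 354, 406) = (-9.01×10⁻¹⁶, 1.13×10⁻¹⁶, 1.30×10⁻¹⁶) N.
|F| = 9.17×10⁻¹⁶ N.

|F| ≈ 9.17×10⁻¹⁶ N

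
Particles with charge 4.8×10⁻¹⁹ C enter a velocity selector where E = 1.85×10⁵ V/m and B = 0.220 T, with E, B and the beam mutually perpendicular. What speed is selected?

Zero net Lorentz force requires |qE| = |q v×B|, i.e. E = vB.
v = E/B = 1.85×10⁵/0.220 = 8.41×10⁵ m/s.

v = 8.41×10⁵ m/s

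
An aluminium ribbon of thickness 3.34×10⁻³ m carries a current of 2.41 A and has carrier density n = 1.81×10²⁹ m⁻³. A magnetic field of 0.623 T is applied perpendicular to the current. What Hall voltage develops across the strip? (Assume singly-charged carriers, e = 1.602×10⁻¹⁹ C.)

V_H = IB/(n e t).
V_H = (2.41)(0.623)/((1.81×10²⁹)(1.602×10⁻¹⁹)(3.34×10⁻³)) ≈ 1.55×10⁻⁸ V.

V_H ≈ 1.55×10⁻⁸ V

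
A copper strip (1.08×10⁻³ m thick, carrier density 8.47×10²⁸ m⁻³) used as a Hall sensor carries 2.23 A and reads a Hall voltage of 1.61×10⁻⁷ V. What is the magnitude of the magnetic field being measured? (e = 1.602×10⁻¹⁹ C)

From V_H = IB/(n e t), B = V_H n e t / I.
B = (1.61×10⁻⁷)(8.47×10²⁸)(1.602×10⁻¹⁹)(1.08×10⁻³)/2.23 ≈ 1.06 T.

B ≈ 1.06 T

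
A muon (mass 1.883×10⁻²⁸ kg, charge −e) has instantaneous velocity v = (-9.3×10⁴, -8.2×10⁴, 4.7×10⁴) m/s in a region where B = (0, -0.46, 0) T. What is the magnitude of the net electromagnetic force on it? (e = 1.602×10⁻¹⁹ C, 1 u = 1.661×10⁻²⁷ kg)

|F| ≈ 7.68×10⁻¹⁵ N

v×B = (2.16×10⁴, 0, 4.28×10⁴) N/C.
F = q v×B = (−1.602×10⁻¹⁹ C)·(2.16×10⁴, 0, 4.28×10⁴) = (-3.46×10⁻¹⁵, 0, -6.85×10⁻¹⁵) N.
|F| = 7.68×10⁻¹⁵ N.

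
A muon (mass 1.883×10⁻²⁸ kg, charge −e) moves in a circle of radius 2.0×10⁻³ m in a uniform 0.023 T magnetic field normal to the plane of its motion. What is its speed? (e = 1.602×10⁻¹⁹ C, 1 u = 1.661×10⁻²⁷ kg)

From |q|vB = mv²/r, v = |q|Br/m.
v = (1.602×10⁻¹⁹)(0.023)(2.0×10⁻³)/1.883×10⁻²⁸ ≈ 3.9×10⁴ m/s.

v ≈ 3.9×10⁴ m/s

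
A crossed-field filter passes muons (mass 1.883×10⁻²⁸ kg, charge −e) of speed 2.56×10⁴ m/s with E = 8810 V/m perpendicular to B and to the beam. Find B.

B = 0.344 T

Balance of forces in the selector: qE = qvB ⇒ B = E/v.
B = 8810/2.56×10⁴ = 0.344 T.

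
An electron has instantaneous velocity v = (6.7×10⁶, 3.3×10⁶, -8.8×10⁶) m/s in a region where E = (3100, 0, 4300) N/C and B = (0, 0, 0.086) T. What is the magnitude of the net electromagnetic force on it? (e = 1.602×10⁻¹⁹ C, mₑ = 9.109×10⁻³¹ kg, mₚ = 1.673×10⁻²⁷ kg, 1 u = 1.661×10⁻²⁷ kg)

|F| ≈ 1.03×10⁻¹³ N

v×B = (2.84×10⁵, -5.76×10⁵, 0) N/C.
E + v×B = (2.87×10⁵, -5.76×10⁵, 4300) N/C.
F = q(E + v×B) = (−1.602×10⁻¹⁹ C)·(2.87×10⁵, -5.76×10⁵, 4300) = (-4.60×10⁻¹⁴, 9.23×10⁻¹⁴, -6.89×10⁻¹⁶) N.
|F| = 1.03×10⁻¹³ N.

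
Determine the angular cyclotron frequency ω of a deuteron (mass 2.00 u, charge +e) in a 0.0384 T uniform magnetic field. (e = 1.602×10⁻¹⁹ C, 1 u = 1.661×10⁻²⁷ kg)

ω ≈ 1.85×10⁶ rad/s

ω = |q|B/m.
ω = (1.602×10⁻¹⁹)(0.0384)/3.322×10⁻²⁷ ≈ 1.85×10⁶ rad/s.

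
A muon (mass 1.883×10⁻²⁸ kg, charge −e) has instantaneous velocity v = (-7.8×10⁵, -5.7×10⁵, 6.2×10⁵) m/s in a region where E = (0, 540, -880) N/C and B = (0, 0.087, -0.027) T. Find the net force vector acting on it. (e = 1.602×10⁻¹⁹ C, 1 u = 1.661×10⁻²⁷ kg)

v×B = (-3.85×10⁴, -2.11×10⁴, -6.79×10⁴) N/C.
E + v×B = (-3.85×10⁴, -2.05×10⁴, -6.87×10⁴) N/C.
F = q(E + v×B) = (−1.602×10⁻¹⁹ C)·(-3.85×10⁴, -2.05×10⁴, -6.87×10⁴) = (6.18×10⁻¹⁵, 3.29×10⁻¹⁵, 1.10×10⁻¹⁴) N.

F ≈ (6.18×10⁻¹⁵, 3.29×10⁻¹⁵, 1.10×10⁻¹⁴) N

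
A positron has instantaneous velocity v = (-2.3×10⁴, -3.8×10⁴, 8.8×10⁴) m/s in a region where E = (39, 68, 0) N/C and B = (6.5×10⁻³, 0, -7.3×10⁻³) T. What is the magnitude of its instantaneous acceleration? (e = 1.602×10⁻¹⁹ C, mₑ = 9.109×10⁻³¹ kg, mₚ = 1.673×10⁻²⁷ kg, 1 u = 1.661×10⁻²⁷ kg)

|a| ≈ 1.09×10¹⁴ m/s²

v×B = (277, 404, 247) N/C.
E + v×B = (316, 472, 247) N/C.
F = q(E + v×B) = (1.602×10⁻¹⁹ C)·(316, 472, 247) = (5.07×10⁻¹⁷, 7.56×10⁻¹⁷, 3.96×10⁻¹⁷) N.
|a| = |F|/m = 9.927×10⁻¹⁷/9.109×10⁻³¹ ≈ 1.09×10¹⁴ m/s².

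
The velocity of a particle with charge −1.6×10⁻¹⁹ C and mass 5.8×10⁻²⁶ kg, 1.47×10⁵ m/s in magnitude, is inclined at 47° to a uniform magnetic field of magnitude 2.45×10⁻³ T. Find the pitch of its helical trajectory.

v∥ = v cosθ = 1.47×10⁵·cos47° ≈ 1.003×10⁵ m/s.
T = 2πm/(|q|B) = 2π(5.8×10⁻²⁶)/((1.6×10⁻¹⁹)(2.45×10⁻³)) ≈ 9.297×10⁻⁴ s.
pitch = v∥ T = (1.003×10⁵)(9.297×10⁻⁴) ≈ 93.2 m.

p ≈ 93.2 m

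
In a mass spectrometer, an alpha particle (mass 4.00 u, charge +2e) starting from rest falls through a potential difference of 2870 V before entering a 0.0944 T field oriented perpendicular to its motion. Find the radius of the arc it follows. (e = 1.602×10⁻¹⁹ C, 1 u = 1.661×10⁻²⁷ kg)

r ≈ 0.116 m

Acceleration: |q|V = ½mv² ⇒ v = √(2|q|V/m) = √(2·3.204×10⁻¹⁹·2870/6.644×10⁻²⁷) ≈ 5.261×10⁵ m/s.
In the field: r = mv/(|q|B) = (6.644×10⁻²⁷)(5.261×10⁵)/((3.204×10⁻¹⁹)(0.0944)) ≈ 0.116 m.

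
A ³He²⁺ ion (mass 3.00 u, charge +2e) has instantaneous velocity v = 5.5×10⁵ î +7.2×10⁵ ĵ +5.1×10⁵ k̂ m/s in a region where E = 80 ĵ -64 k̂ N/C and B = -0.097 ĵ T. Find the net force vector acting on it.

v×B = (4.95×10⁴, 0, -5.34×10⁴) N/C.
E + v×B = (4.95×10⁴, 80.0, -5.34×10⁴) N/C.
F = q(E + v×B) = (3.204×10⁻¹⁹ C)·(4.95×10⁴, 80.0, -5.34×10⁴) = (1.59×10⁻¹⁴, 2.56×10⁻¹⁷, -1.71×10⁻¹⁴) N.

F ≈ (1.59×10⁻¹⁴, 2.56×10⁻¹⁷, -1.71×10⁻¹⁴) N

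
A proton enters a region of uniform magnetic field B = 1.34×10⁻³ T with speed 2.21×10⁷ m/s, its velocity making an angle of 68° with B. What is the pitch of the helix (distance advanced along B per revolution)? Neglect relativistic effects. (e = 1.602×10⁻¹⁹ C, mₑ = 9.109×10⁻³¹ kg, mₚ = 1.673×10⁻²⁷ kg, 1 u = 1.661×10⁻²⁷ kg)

p ≈ 405 m

v∥ = v cosθ = 2.21×10⁷·cos68° ≈ 8.279×10⁶ m/s.
T = 2πm/(|q|B) = 2π(1.673×10⁻²⁷)/((1.602×10⁻¹⁹)(1.34×10⁻³)) ≈ 4.897×10⁻⁵ s.
pitch = v∥ T = (8.279×10⁶)(4.897×10⁻⁵) ≈ 405 m.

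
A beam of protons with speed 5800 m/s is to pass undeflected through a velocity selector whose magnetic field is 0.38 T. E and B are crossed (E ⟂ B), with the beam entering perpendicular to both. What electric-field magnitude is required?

E = 2200 V/m

For straight-line motion qE = qvB, so E = vB.
E = 5800 × 0.38 = 2200 V/m.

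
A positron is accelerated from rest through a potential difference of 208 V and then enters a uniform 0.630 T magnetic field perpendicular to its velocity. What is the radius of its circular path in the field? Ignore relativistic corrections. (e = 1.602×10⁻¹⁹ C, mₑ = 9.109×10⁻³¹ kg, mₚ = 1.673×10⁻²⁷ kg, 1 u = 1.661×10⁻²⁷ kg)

r ≈ 7.72×10⁻⁵ m

Acceleration: |q|V = ½mv² ⇒ v = √(2|q|V/m) = √(2·1.602×10⁻¹⁹·208/9.109×10⁻³¹) ≈ 8.553×10⁶ m/s.
In the field: r = mv/(|q|B) = (9.109×10⁻³¹)(8.553×10⁶)/((1.602×10⁻¹⁹)(0.630)) ≈ 7.72×10⁻⁵ m.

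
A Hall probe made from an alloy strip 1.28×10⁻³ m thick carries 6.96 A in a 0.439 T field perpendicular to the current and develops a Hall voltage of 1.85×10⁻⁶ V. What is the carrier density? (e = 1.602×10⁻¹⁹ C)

n ≈ 8.05×10²⁷ m⁻³

From V_H = IB/(n e t), n = IB/(V_H e t).
n = (6.96)(0.439)/((1.85×10⁻⁶)(1.602×10⁻¹⁹)(1.28×10⁻³)) ≈ 8.05×10²⁷ m⁻³.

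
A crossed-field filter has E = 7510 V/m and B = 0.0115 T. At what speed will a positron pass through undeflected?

v = 6.53×10⁵ m/s

For undeflected motion the electric and magnetic forces balance: qE = qvB.
v = E/B = 7510/0.0115 = 6.53×10⁵ m/s.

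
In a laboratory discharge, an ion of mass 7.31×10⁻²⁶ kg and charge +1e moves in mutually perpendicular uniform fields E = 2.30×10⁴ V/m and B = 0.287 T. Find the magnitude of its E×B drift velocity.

v_d ≈ 8.01×10⁴ m/s

The steady drift has the magnetic force balancing the electric force, so v_d = E/B.
v_d = 2.30×10⁴/0.287 = 8.01×10⁴ m/s.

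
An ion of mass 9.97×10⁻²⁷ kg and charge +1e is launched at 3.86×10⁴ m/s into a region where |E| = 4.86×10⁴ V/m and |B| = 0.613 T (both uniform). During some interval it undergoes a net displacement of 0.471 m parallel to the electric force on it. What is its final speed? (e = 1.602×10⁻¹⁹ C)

v_f ≈ 8.59×10⁵ m/s

B does no work; ΔKE = |q|E d.
½mv_f² = ½mv₀² + |q|Ed = ½(9.97×10⁻²⁷)(3.86×10⁴)² + (1.602×10⁻¹⁹)(4.86×10⁴)(0.471) ≈ 7.427×10⁻¹⁸ J + 3.667×10⁻¹⁵ J ≈ 3.675×10⁻¹⁵ J.
v_f = √(2·3.675×10⁻¹⁵/9.97×10⁻²⁷) ≈ 8.59×10⁵ m/s.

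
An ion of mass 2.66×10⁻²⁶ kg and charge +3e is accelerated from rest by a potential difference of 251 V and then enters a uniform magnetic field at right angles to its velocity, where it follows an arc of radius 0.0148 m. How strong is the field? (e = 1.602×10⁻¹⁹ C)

B ≈ 0.356 T

v = √(2|q|V/m) = √(2·4.806×10⁻¹⁹·251/2.66×10⁻²⁶) ≈ 9.524×10⁴ m/s.
B = mv/(|q|r) = (2.66×10⁻²⁶)(9.524×10⁴)/((4.806×10⁻¹⁹)(0.0148)) ≈ 0.356 T.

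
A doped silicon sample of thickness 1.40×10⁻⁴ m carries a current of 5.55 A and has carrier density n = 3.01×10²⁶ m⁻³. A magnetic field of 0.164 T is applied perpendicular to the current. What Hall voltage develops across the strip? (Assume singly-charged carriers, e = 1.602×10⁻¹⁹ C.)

V_H = IB/(n e t).
V_H = (5.55)(0.164)/((3.01×10²⁶)(1.602×10⁻¹⁹)(1.40×10⁻⁴)) ≈ 1.35×10⁻⁴ V.

V_H ≈ 1.35×10⁻⁴ V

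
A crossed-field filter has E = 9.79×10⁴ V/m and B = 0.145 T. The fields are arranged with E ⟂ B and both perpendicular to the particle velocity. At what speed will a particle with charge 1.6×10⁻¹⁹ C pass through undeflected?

v = 6.75×10⁵ m/s

Straight-line motion ⇒ electric and magnetic forces cancel, so E = vB.
v = E/B = 9.79×10⁴/0.145 = 6.75×10⁵ m/s.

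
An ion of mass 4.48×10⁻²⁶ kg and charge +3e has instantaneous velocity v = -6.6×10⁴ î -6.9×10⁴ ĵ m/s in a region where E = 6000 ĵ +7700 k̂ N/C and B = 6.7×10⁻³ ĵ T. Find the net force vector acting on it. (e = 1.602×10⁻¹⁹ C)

v×B = (0, 0, -442) N/C.
E + v×B = (0, 6000, 7260) N/C.
F = q(E + v×B) = (4.806×10⁻¹⁹ C)·(0, 6000, 7260) = (0, 2.88×10⁻¹⁵, 3.49×10⁻¹⁵) N.

F ≈ (0, 2.88×10⁻¹⁵, 3.49×10⁻¹⁵) N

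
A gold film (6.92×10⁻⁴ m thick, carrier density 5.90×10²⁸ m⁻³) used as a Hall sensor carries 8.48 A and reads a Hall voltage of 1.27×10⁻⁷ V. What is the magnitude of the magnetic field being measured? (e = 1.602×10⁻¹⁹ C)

B ≈ 0.0980 T

From V_H = IB/(n e t), B = V_H n e t / I.
B = (1.27×10⁻⁷)(5.90×10²⁸)(1.602×10⁻¹⁹)(6.92×10⁻⁴)/8.48 ≈ 0.0980 T.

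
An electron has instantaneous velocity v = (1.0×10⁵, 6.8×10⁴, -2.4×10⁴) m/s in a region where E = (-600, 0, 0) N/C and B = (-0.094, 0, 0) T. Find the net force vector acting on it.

v×B = (0, 2260, 6390) N/C.
E + v×B = (-600, 2260, 6390) N/C.
F = q(E + v×B) = (−1.602×10⁻¹⁹ C)·(-600, 2260, 6390) = (9.61×10⁻¹⁷, -3.61×10⁻¹⁶, -1.02×10⁻¹⁵) N.

F ≈ (9.61×10⁻¹⁷, -3.61×10⁻¹⁶, -1.02×10⁻¹⁵) N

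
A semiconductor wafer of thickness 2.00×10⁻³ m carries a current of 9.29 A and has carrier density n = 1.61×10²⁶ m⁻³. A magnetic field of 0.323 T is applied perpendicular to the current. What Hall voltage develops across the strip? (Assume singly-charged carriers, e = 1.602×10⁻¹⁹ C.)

V_H ≈ 5.82×10⁻⁵ V

V_H = IB/(n e t).
V_H = (9.29)(0.323)/((1.61×10²⁶)(1.602×10⁻¹⁹)(2.00×10⁻³)) ≈ 5.82×10⁻⁵ V.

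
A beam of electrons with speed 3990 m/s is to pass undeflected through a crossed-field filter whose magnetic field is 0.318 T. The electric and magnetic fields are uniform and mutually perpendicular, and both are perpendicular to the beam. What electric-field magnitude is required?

E = 1270 V/m

For straight-line motion qE = qvB, so E = vB.
E = 3990 × 0.318 = 1270 V/m.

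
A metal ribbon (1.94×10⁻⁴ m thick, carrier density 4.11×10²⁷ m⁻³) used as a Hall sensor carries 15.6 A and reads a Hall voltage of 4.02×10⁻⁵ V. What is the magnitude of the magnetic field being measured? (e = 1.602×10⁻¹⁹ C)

B ≈ 0.329 T

From V_H = IB/(n e t), B = V_H n e t / I.
B = (4.02×10⁻⁵)(4.11×10²⁷)(1.602×10⁻¹⁹)(1.94×10⁻⁴)/15.6 ≈ 0.329 T.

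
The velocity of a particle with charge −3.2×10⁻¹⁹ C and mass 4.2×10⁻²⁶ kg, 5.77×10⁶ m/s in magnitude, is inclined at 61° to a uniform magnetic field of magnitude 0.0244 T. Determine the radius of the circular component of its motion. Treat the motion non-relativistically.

v⊥ = v sinθ = 5.77×10⁶·sin61° ≈ 5.047×10⁶ m/s.
r = m v⊥/(|q|B) = (4.2×10⁻²⁶)(5.047×10⁶)/((3.2×10⁻¹⁹)(0.0244)) ≈ 27.1 m.

r ≈ 27.1 m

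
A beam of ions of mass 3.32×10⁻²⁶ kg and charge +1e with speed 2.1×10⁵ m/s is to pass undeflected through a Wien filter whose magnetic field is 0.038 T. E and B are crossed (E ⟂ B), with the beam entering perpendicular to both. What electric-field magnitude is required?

For straight-line motion qE = qvB, so E = vB.
E = 2.1×10⁵ × 0.038 = 8000 V/m.

E = 8000 V/m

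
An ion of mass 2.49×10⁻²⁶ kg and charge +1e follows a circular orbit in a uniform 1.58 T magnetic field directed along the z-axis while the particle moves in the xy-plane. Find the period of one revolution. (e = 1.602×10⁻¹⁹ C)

The cyclotron period depends only on m, q, B: T = 2πm/(|q|B).
T = 2π(2.49×10⁻²⁶)/((1.602×10⁻¹⁹)(1.58)) ≈ 6.18×10⁻⁷ s.

T ≈ 6.18×10⁻⁷ s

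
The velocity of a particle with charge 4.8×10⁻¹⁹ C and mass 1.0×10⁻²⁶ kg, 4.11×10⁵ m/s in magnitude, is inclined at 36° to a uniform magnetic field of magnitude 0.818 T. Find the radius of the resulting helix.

v⊥ = v sinθ = 4.11×10⁵·sin36° ≈ 2.416×10⁵ m/s.
r = m v⊥/(|q|B) = (1.0×10⁻²⁶)(2.416×10⁵)/((4.8×10⁻¹⁹)(0.818)) ≈ 6.15×10⁻³ m.

r ≈ 6.15×10⁻³ m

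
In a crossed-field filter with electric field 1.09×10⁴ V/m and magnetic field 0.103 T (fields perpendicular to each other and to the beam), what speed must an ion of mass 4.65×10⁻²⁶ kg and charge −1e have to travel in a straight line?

v = 1.06×10⁵ m/s

Straight-line motion ⇒ electric and magnetic forces cancel, so E = vB.
v = E/B = 1.09×10⁴/0.103 = 1.06×10⁵ m/s.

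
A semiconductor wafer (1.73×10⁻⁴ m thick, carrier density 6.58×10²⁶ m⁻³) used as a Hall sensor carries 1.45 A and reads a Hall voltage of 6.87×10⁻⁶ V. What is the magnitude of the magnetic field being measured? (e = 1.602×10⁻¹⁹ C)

B ≈ 0.0864 T

From V_H = IB/(n e t), B = V_H n e t / I.
B = (6.87×10⁻⁶)(6.58×10²⁶)(1.602×10⁻¹⁹)(1.73×10⁻⁴)/1.45 ≈ 0.0864 T.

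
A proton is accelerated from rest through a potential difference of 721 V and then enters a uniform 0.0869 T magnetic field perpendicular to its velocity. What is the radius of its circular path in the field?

Acceleration: |q|V = ½mv² ⇒ v = √(2|q|V/m) = √(2·1.602×10⁻¹⁹·721/1.673×10⁻²⁷) ≈ 3.716×10⁵ m/s.
In the field: r = mv/(|q|B) = (1.673×10⁻²⁷)(3.716×10⁵)/((1.602×10⁻¹⁹)(0.0869)) ≈ 0.0447 m.

r ≈ 0.0447 m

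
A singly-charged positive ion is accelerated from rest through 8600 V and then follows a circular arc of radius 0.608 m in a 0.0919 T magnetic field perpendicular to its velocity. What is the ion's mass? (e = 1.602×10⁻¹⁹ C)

Combine |q|V = ½mv² and r = mv/(|q|B): eliminate v to get m = qB²r²/(2V).
m = (1.602×10⁻¹⁹)(0.0919)²(0.608)²/(2·8600) ≈ 2.91×10⁻²⁶ kg.

m ≈ 2.91×10⁻²⁶ kg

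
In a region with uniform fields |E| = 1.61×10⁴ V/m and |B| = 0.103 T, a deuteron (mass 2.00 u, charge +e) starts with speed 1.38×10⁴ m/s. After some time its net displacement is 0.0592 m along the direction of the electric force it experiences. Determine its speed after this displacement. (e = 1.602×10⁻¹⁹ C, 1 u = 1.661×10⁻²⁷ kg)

B does no work; ΔKE = |q|E d.
½mv_f² = ½mv₀² + |q|Ed = ½(3.322×10⁻²⁷)(1.38×10⁴)² + (1.602×10⁻¹⁹)(1.61×10⁴)(0.0592) ≈ 3.163×10⁻¹⁹ J + 1.527×10⁻¹⁶ J ≈ 1.530×10⁻¹⁶ J.
v_f = √(2·1.530×10⁻¹⁶/3.322×10⁻²⁷) ≈ 3.04×10⁵ m/s.

v_f ≈ 3.04×10⁵ m/s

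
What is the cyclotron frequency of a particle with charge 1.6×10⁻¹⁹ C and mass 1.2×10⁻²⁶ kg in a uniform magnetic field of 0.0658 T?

f = |q|B/(2πm).
f = (1.6×10⁻¹⁹)(0.0658)/(2π·1.2×10⁻²⁶) ≈ 1.40×10⁵ Hz.

f ≈ 1.40×10⁵ Hz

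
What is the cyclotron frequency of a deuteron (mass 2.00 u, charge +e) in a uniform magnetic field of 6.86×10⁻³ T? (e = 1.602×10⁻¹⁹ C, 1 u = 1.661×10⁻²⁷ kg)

f ≈ 5.27×10⁴ Hz

f = |q|B/(2πm).
f = (1.602×10⁻¹⁹)(6.86×10⁻³)/(2π·3.322×10⁻²⁷) ≈ 5.27×10⁴ Hz.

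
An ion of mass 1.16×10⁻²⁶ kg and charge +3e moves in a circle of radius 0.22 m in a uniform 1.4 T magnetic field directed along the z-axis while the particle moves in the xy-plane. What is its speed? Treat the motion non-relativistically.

From |q|vB = mv²/r, v = |q|Br/m.
v = (4.806×10⁻¹⁹)(1.4)(0.22)/1.16×10⁻²⁶ ≈ 1.3×10⁷ m/s.

v ≈ 1.3×10⁷ m/s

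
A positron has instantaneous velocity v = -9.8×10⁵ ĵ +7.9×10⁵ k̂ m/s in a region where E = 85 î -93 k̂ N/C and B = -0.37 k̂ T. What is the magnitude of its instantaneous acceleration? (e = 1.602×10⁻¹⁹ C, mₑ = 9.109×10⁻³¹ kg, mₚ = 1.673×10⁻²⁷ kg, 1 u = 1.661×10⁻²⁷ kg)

v×B = (3.63×10⁵, 0, 0) N/C.
E + v×B = (3.63×10⁵, 0, -93.0) N/C.
F = q(E + v×B) = (1.602×10⁻¹⁹ C)·(3.63×10⁵, 0, -93.0) = (5.81×10⁻¹⁴, 0, -1.49×10⁻¹⁷) N.
|a| = |F|/m = 5.810×10⁻¹⁴/9.109×10⁻³¹ ≈ 6.38×10¹⁶ m/s².

|a| ≈ 6.38×10¹⁶ m/s²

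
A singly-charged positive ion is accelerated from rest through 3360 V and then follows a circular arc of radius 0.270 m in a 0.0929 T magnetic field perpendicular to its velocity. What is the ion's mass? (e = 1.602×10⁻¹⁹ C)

Combine |q|V = ½mv² and r = mv/(|q|B): eliminate v to get m = qB²r²/(2V).
m = (1.602×10⁻¹⁹)(0.0929)²(0.270)²/(2·3360) ≈ 1.50×10⁻²⁶ kg.

m ≈ 1.50×10⁻²⁶ kg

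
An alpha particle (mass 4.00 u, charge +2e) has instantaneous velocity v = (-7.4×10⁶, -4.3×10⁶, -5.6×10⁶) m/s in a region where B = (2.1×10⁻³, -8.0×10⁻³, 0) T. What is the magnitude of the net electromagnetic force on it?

v×B = (-4.48×10⁴, -1.18×10⁴, 6.82×10⁴) N/C.
F = q v×B = (3.204×10⁻¹⁹ C)·(-4.48×10⁴, -1.18×10⁴, 6.82×10⁴) = (-1.44×10⁻¹⁴, -3.77×10⁻¹⁵, 2.19×10⁻¹⁴) N.
|F| = 2.64×10⁻¹⁴ N.

|F| ≈ 2.64×10⁻¹⁴ N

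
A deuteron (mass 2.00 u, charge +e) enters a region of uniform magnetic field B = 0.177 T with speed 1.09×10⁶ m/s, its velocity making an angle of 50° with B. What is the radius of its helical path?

v⊥ = v sinθ = 1.09×10⁶·sin50° ≈ 8.350×10⁵ m/s.
r = m v⊥/(|q|B) = (3.322×10⁻²⁷)(8.350×10⁵)/((1.602×10⁻¹⁹)(0.177)) ≈ 0.0978 m.

r ≈ 0.0978 m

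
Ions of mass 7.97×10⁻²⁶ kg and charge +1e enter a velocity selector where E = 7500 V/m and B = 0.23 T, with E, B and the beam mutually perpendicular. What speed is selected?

v = 3.3×10⁴ m/s

Straight-line motion ⇒ electric and magnetic forces cancel, so E = vB.
v = E/B = 7500/0.23 = 3.3×10⁴ m/s.
The result is independent of the particle's charge and mass.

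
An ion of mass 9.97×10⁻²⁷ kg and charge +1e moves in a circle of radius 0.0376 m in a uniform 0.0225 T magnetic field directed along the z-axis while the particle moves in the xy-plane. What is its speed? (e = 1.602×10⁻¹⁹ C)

v ≈ 1.36×10⁴ m/s

From |q|vB = mv²/r, v = |q|Br/m.
v = (1.602×10⁻¹⁹)(0.0225)(0.0376)/9.97×10⁻²⁷ ≈ 1.36×10⁴ m/s.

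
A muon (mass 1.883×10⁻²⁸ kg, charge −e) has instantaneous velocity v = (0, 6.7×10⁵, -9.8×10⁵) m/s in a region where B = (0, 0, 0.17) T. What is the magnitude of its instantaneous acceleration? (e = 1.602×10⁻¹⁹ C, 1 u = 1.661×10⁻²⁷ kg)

|a| ≈ 9.69×10¹³ m/s²

v×B = (1.14×10⁵, 0, 0) N/C.
F = q v×B = (−1.602×10⁻¹⁹ C)·(1.14×10⁵, 0, 0) = (-1.82×10⁻¹⁴, 0, 0) N.
|a| = |F|/m = 1.825×10⁻¹⁴/1.883×10⁻²⁸ ≈ 9.69×10¹³ m/s².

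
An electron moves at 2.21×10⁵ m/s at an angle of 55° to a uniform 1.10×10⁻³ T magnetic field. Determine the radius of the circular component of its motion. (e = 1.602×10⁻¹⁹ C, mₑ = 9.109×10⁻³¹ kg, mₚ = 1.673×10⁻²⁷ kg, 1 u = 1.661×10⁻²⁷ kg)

v⊥ = v sinθ = 2.21×10⁵·sin55° ≈ 1.810×10⁵ m/s.
r = m v⊥/(|q|B) = (9.109×10⁻³¹)(1.810×10⁵)/((1.602×10⁻¹⁹)(1.10×10⁻³)) ≈ 9.36×10⁻⁴ m.

r ≈ 9.36×10⁻⁴ m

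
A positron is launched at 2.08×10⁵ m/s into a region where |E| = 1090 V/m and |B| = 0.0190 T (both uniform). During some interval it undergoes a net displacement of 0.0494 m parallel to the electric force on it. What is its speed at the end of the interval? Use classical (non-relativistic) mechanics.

B does no work; ΔKE = |q|E d.
½mv_f² = ½mv₀² + |q|Ed = ½(9.109×10⁻³¹)(2.08×10⁵)² + (1.602×10⁻¹⁹)(1090)(0.0494) ≈ 1.970×10⁻²⁰ J + 8.626×10⁻¹⁸ J ≈ 8.646×10⁻¹⁸ J.
v_f = √(2·8.646×10⁻¹⁸/9.109×10⁻³¹) ≈ 4.36×10⁶ m/s.

v_f ≈ 4.36×10⁶ m/s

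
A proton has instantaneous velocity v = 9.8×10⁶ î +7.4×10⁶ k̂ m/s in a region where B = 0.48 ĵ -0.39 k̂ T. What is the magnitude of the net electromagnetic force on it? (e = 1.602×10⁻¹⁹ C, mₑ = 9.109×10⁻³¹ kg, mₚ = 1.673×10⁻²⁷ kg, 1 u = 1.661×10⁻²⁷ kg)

|F| ≈ 1.13×10⁻¹² N

v×B = (-3.55×10⁶, 3.82×10⁶, 4.70×10⁶) N/C.
F = q v×B = (1.602×10⁻¹⁹ C)·(-3.55×10⁶, 3.82×10⁶, 4.70×10⁶) = (-5.69×10⁻¹³, 6.12×10⁻¹³, 7.54×10⁻¹³) N.
|F| = 1.13×10⁻¹² N.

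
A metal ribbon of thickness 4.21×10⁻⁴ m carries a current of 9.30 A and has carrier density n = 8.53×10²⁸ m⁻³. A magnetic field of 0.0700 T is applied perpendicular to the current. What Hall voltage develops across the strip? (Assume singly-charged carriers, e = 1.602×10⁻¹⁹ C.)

V_H = IB/(n e t).
V_H = (9.30)(0.0700)/((8.53×10²⁸)(1.602×10⁻¹⁹)(4.21×10⁻⁴)) ≈ 1.13×10⁻⁷ V.

V_H ≈ 1.13×10⁻⁷ V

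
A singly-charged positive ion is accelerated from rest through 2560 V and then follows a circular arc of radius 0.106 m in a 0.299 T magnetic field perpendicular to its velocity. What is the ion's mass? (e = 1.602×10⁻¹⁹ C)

Combine |q|V = ½mv² and r = mv/(|q|B): eliminate v to get m = qB²r²/(2V).
m = (1.602×10⁻¹⁹)(0.299)²(0.106)²/(2·2560) ≈ 3.14×10⁻²⁶ kg.

m ≈ 3.14×10⁻²⁶ kg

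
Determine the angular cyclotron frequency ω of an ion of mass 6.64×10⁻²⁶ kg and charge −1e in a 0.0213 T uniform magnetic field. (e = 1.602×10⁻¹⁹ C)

ω ≈ 5.14×10⁴ rad/s

ω = |q|B/m.
ω = (1.602×10⁻¹⁹)(0.0213)/6.64×10⁻²⁶ ≈ 5.14×10⁴ rad/s.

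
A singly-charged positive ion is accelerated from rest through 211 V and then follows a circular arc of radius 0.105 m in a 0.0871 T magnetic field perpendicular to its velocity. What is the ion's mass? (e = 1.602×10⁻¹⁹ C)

Combine |q|V = ½mv² and r = mv/(|q|B): eliminate v to get m = qB²r²/(2V).
m = (1.602×10⁻¹⁹)(0.0871)²(0.105)²/(2·211) ≈ 3.18×10⁻²⁶ kg.

m ≈ 3.18×10⁻²⁶ kg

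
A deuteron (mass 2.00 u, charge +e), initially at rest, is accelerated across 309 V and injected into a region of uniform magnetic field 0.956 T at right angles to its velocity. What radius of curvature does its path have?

Acceleration: |q|V = ½mv² ⇒ v = √(2|q|V/m) = √(2·1.602×10⁻¹⁹·309/3.322×10⁻²⁷) ≈ 1.726×10⁵ m/s.
In the field: r = mv/(|q|B) = (3.322×10⁻²⁷)(1.726×10⁵)/((1.602×10⁻¹⁹)(0.956)) ≈ 3.74×10⁻³ m.

r ≈ 3.74×10⁻³ m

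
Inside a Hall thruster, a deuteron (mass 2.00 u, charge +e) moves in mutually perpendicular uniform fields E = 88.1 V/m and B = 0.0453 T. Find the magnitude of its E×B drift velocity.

In crossed fields the guiding centre drifts at v_d = |E×B|/B² = E/B, independent of charge and mass.
v_d = 88.1/0.0453 = 1940 m/s.

v_d ≈ 1940 m/s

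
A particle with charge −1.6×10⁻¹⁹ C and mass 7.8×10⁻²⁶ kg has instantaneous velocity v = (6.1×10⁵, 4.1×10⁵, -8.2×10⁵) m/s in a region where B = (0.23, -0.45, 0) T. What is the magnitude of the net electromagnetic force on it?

v×B = (-3.69×10⁵, -1.89×10⁵, -3.69×10⁵) N/C.
F = q v×B = (−1.6×10⁻¹⁹ C)·(-3.69×10⁵, -1.89×10⁵, -3.69×10⁵) = (5.90×10⁻¹⁴, 3.02×10⁻¹⁴, 5.90×10⁻¹⁴) N.
|F| = 8.88×10⁻¹⁴ N.

|F| ≈ 8.88×10⁻¹⁴ N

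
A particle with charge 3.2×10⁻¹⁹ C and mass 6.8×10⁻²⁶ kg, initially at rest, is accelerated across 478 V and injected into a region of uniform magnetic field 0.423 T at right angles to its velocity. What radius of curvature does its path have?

r ≈ 0.0337 m

Acceleration: |q|V = ½mv² ⇒ v = √(2|q|V/m) = √(2·3.2×10⁻¹⁹·478/6.8×10⁻²⁶) ≈ 6.707×10⁴ m/s.
In the field: r = mv/(|q|B) = (6.8×10⁻²⁶)(6.707×10⁴)/((3.2×10⁻¹⁹)(0.423)) ≈ 0.0337 m.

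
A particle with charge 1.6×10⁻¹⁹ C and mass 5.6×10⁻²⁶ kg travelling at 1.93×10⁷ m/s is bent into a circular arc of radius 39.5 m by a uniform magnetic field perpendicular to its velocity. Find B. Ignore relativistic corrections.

From |q|vB = mv²/r, B = mv/(|q|r).
B = (5.6×10⁻²⁶)(1.93×10⁷)/((1.6×10⁻¹⁹)(39.5)) ≈ 0.171 T.

B ≈ 0.171 T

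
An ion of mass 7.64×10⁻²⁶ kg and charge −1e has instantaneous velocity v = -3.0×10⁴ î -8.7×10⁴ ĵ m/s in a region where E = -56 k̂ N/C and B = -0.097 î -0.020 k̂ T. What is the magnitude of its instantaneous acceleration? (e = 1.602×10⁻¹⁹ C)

v×B = (1740, -600, -8440) N/C.
E + v×B = (1740, -600, -8500) N/C.
F = q(E + v×B) = (−1.602×10⁻¹⁹ C)·(1740, -600, -8500) = (-2.79×10⁻¹⁶, 9.61×10⁻¹⁷, 1.36×10⁻¹⁵) N.
|a| = |F|/m = 1.392×10⁻¹⁵/7.64×10⁻²⁶ ≈ 1.82×10¹⁰ m/s².

|a| ≈ 1.82×10¹⁰ m/s²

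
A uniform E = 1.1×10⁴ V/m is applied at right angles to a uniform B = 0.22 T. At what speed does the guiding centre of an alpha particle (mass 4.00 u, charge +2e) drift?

v_d ≈ 5.0×10⁴ m/s

In crossed fields the guiding centre drifts at v_d = |E×B|/B² = E/B, independent of charge and mass.
v_d = 1.1×10⁴/0.22 = 5.0×10⁴ m/s.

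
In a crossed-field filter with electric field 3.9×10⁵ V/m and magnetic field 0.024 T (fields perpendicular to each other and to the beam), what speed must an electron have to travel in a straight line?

Straight-line motion ⇒ electric and magnetic forces cancel, so E = vB.
v = E/B = 3.9×10⁵/0.024 = 1.6×10⁷ m/s.

v = 1.6×10⁷ m/s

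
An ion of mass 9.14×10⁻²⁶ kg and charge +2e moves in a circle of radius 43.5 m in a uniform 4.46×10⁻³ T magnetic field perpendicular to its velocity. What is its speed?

From |q|vB = mv²/r, v = |q|Br/m.
v = (3.204×10⁻¹⁹)(4.46×10⁻³)(43.5)/9.14×10⁻²⁶ ≈ 6.80×10⁵ m/s.

v ≈ 6.80×10⁵ m/s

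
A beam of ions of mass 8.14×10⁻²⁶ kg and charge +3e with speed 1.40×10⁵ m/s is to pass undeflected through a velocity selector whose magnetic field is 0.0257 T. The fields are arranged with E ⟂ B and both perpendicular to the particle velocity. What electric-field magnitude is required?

For straight-line motion qE = qvB, so E = vB.
E = 1.40×10⁵ × 0.0257 = 3600 V/m.

E = 3600 V/m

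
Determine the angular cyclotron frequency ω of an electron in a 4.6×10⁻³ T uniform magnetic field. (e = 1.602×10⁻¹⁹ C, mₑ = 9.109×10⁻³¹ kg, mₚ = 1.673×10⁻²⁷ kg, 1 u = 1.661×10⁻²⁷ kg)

ω = |q|B/m.
ω = (1.602×10⁻¹⁹)(4.6×10⁻³)/9.109×10⁻³¹ ≈ 8.1×10⁸ rad/s.

ω ≈ 8.1×10⁸ rad/s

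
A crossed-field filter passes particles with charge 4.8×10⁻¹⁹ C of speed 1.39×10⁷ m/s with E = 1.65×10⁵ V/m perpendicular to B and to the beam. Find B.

Balance of forces in the selector: qE = qvB ⇒ B = E/v.
B = 1.65×10⁵/1.39×10⁷ = 0.0119 T.

B = 0.0119 T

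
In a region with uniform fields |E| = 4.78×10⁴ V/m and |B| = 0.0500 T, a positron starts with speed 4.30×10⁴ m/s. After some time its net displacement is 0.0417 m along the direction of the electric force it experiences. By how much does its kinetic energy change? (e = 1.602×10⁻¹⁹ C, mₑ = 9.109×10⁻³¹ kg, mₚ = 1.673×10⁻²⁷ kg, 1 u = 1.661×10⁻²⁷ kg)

The magnetic force is always ⟂ v and does no work; only the electric force changes KE.
ΔKE = F_E · d = |q|E d = (1.602×10⁻¹⁹)(4.78×10⁴)(0.0417) ≈ 3.19×10⁻¹⁶ J.

ΔKE ≈ 3.19×10⁻¹⁶ J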